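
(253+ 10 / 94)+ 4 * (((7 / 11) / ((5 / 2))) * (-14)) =617432 / 2585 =238.85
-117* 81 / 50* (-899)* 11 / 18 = 10413117 / 100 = 104131.17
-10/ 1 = -10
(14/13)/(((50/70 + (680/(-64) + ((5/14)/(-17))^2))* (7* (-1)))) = 226576/14595295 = 0.02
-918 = -918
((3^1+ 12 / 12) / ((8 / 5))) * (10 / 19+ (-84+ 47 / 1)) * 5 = -17325 / 38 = -455.92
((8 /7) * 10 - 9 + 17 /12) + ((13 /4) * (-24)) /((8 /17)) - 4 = -3484 /21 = -165.90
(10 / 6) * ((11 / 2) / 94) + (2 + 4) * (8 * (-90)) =-4319.90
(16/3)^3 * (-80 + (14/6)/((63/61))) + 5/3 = -8596289/729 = -11791.89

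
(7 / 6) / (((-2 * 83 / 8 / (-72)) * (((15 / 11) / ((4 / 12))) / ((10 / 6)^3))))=30800 / 6723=4.58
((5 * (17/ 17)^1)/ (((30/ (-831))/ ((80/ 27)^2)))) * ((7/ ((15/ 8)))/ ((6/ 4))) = -19855360/ 6561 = -3026.27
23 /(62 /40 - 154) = -460 /3049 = -0.15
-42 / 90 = -7 / 15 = -0.47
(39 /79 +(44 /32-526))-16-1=-341995 /632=-541.13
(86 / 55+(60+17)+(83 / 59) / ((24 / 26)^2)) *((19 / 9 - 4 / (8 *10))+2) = 27399854431 / 84110400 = 325.76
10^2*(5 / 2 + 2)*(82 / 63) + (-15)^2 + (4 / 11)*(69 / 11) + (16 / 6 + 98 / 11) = 2095235 / 2541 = 824.57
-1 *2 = -2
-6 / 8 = -3 / 4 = -0.75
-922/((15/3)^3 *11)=-922/1375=-0.67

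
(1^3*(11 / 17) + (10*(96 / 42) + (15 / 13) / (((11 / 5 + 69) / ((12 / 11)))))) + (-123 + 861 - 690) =108320818 / 1514513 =71.52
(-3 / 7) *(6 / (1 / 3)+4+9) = -93 / 7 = -13.29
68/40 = 17/10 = 1.70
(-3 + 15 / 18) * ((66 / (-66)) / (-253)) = -13 / 1518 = -0.01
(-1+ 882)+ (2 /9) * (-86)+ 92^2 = 83933 /9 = 9325.89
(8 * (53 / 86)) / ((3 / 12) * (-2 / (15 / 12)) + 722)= 265 / 38786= 0.01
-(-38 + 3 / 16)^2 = -1429.79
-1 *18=-18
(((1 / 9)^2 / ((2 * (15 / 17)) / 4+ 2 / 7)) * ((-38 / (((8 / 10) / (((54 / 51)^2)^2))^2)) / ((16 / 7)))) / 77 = -7068165300 / 780874494719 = -0.01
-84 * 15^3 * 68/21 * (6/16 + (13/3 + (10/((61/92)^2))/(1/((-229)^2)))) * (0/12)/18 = 0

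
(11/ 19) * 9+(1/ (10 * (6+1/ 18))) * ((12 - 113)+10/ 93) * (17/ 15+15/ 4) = -2.93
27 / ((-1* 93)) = -9 / 31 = -0.29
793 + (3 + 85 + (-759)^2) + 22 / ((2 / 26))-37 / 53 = 30594107 / 53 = 577247.30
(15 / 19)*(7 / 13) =105 / 247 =0.43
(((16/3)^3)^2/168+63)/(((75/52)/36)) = 636816752/127575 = 4991.70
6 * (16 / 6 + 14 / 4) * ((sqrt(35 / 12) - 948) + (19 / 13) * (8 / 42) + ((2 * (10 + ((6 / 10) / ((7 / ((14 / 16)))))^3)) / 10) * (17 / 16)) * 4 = -48903528803641 / 349440000 + 74 * sqrt(105) / 3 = -139695.53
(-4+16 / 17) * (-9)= 468 / 17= 27.53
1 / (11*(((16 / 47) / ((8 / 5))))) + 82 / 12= 1198 / 165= 7.26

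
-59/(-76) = 59/76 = 0.78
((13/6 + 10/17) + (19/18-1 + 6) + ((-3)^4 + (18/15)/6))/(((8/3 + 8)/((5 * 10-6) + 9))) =1824737/4080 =447.24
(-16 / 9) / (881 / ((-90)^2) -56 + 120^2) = -14400 / 116187281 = -0.00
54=54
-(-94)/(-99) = -94/99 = -0.95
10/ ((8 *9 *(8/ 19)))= 95/ 288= 0.33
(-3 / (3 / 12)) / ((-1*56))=0.21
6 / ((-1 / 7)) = -42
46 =46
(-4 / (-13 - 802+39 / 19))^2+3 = 178935631 / 59644729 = 3.00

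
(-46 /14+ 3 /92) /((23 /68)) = -35615 /3703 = -9.62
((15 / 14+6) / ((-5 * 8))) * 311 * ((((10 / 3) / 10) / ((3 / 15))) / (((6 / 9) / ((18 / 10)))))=-277101 / 1120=-247.41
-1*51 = -51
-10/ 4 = -5/ 2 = -2.50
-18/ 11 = -1.64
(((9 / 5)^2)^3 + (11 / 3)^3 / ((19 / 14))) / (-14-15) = -563785483 / 232453125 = -2.43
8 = 8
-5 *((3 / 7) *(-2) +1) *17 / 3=-85 / 21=-4.05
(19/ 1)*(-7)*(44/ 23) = -254.43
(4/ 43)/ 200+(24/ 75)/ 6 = 347/ 6450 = 0.05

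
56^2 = 3136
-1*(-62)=62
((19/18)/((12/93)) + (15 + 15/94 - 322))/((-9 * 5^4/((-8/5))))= -202133/2379375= -0.08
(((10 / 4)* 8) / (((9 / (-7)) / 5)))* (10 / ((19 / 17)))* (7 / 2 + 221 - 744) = 61820500 / 171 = 361523.39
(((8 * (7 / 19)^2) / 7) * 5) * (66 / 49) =2640 / 2527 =1.04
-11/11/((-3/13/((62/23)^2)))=49972/1587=31.49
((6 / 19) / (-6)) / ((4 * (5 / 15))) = -3 / 76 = -0.04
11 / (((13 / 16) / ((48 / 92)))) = 2112 / 299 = 7.06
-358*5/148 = -895/74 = -12.09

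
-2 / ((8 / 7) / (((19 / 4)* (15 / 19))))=-105 / 16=-6.56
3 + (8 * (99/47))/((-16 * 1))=183/94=1.95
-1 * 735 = -735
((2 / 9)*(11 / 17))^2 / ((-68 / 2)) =-242 / 397953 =-0.00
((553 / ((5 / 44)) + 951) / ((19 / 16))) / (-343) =-465392 / 32585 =-14.28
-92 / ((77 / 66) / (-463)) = 255576 / 7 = 36510.86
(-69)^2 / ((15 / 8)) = 12696 / 5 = 2539.20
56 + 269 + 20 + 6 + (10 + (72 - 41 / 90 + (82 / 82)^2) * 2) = 22774 / 45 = 506.09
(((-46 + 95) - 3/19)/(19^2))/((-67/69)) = -64032/459553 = -0.14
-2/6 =-1/3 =-0.33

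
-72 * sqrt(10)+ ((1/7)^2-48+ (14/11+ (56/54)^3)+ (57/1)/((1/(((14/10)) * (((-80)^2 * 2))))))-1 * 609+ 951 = 10839741534737/10609137-72 * sqrt(10) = 1021508.72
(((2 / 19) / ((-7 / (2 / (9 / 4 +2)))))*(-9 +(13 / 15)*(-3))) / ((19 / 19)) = 928 / 11305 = 0.08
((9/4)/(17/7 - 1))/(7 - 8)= -63/40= -1.58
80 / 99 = 0.81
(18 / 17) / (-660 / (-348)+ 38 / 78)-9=-196065 / 22916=-8.56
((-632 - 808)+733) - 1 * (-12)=-695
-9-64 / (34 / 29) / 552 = -10673 / 1173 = -9.10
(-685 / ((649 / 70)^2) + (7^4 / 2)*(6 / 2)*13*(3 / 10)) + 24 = 118457567797 / 8424020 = 14061.88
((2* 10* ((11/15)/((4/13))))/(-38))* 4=-286/57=-5.02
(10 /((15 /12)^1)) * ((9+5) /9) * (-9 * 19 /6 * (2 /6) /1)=-1064 /9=-118.22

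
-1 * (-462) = 462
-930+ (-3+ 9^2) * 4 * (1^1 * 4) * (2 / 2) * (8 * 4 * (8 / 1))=318558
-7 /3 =-2.33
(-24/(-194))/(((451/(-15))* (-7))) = 180/306229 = 0.00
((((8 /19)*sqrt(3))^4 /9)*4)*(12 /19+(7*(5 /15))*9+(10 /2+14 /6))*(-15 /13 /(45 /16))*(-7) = 233046016 /22284891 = 10.46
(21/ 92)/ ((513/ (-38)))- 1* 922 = -381715/ 414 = -922.02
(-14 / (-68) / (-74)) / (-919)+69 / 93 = 53180909 / 71678324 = 0.74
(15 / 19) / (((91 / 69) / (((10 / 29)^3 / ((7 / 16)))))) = 16560000 / 295180067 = 0.06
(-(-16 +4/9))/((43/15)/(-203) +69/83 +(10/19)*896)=56022925/1701322338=0.03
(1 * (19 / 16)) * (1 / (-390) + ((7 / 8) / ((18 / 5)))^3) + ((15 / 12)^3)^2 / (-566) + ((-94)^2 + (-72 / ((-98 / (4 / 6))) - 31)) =379190289927747523 / 43062905733120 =8805.50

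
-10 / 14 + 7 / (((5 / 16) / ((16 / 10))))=6147 / 175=35.13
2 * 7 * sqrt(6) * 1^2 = 14 * sqrt(6) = 34.29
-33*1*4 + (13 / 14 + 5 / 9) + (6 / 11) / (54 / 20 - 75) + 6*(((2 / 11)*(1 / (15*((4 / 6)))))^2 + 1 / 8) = -23840868133 / 183714300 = -129.77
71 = 71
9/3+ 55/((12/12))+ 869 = 927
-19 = -19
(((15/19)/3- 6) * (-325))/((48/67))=2602.49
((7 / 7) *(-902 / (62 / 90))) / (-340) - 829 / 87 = -520633 / 91698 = -5.68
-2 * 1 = -2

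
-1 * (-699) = 699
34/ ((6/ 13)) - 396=-967/ 3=-322.33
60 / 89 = 0.67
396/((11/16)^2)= 9216/11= 837.82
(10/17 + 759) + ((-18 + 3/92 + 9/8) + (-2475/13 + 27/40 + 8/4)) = 56424983/101660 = 555.04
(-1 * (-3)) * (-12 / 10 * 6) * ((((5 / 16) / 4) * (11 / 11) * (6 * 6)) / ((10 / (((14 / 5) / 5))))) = -1701 / 500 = -3.40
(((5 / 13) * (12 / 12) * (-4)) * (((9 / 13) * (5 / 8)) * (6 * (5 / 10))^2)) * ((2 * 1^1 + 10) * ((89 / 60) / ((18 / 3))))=-12015 / 676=-17.77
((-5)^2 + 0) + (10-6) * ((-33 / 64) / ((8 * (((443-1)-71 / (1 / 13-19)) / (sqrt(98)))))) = 25-4059 * sqrt(2) / 1002560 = 24.99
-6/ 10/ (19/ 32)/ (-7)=96/ 665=0.14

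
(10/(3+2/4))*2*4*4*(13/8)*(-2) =-2080/7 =-297.14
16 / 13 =1.23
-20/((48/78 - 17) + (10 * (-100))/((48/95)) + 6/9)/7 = 520/363069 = 0.00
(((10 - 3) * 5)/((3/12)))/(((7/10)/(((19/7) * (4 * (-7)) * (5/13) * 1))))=-76000/13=-5846.15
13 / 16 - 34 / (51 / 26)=-793 / 48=-16.52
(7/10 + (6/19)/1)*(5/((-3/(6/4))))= -193/76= -2.54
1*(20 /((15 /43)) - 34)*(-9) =-210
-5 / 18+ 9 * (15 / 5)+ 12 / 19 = 9355 / 342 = 27.35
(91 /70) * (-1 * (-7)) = 91 /10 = 9.10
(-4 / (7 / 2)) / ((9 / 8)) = -64 / 63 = -1.02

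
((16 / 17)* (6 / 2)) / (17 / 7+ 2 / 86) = 2408 / 2091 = 1.15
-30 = -30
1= 1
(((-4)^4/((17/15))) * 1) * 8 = 30720/17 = 1807.06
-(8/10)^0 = -1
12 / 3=4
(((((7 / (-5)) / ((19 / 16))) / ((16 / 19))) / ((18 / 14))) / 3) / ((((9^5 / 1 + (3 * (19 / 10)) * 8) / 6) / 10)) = -980 / 2659257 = -0.00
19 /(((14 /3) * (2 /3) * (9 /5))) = 95 /28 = 3.39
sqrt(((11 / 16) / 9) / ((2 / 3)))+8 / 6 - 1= 0.67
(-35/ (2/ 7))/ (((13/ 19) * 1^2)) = -4655/ 26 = -179.04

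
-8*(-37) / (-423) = -296 / 423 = -0.70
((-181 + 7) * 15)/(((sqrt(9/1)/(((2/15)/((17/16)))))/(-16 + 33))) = -1856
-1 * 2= -2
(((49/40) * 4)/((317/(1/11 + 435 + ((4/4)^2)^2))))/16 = 235053/557920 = 0.42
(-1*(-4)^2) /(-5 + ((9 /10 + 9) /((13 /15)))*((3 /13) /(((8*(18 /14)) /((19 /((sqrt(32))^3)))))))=72916107264*sqrt(2) /5989502457311 + 19166962647040 /5989502457311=3.22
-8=-8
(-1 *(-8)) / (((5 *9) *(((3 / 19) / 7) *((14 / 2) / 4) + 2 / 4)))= 608 / 1845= 0.33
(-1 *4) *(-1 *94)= 376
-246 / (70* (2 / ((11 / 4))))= -1353 / 280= -4.83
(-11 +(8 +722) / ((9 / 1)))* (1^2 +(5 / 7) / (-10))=65.10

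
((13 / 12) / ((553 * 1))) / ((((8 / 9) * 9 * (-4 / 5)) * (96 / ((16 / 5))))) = -13 / 1274112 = -0.00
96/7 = 13.71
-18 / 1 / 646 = -9 / 323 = -0.03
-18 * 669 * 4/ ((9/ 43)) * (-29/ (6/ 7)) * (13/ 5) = 101221484/ 5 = 20244296.80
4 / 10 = 0.40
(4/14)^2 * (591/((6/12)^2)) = 9456/49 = 192.98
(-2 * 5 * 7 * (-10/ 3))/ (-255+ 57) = -350/ 297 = -1.18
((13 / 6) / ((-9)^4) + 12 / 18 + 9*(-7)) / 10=-2453801 / 393660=-6.23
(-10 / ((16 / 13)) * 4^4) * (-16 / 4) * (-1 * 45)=-374400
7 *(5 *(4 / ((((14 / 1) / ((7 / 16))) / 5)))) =175 / 8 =21.88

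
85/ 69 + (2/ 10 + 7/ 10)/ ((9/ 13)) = 1747/ 690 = 2.53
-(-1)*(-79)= -79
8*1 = 8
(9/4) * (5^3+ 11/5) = 286.20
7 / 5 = 1.40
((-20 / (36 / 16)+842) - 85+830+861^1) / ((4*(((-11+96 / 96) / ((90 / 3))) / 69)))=-126224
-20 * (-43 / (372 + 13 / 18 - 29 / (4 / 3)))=6192 / 2527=2.45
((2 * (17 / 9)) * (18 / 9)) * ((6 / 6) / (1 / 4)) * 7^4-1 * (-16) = 653216 / 9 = 72579.56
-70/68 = -35/34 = -1.03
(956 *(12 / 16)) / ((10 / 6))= 2151 / 5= 430.20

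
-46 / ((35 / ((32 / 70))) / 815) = -119968 / 245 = -489.67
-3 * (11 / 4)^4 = -43923 / 256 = -171.57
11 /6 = 1.83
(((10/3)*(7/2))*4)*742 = 103880/3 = 34626.67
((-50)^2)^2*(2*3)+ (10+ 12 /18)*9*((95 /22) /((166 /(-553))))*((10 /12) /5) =37499769.84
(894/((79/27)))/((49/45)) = 1086210/3871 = 280.60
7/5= 1.40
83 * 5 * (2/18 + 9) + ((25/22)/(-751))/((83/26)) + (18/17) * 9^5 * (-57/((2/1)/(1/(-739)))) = 480065625713774/77525858421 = 6192.33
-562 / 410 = -281 / 205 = -1.37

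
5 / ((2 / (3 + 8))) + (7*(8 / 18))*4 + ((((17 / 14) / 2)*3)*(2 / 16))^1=80987 / 2016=40.17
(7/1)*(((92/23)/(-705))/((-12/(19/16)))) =133/33840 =0.00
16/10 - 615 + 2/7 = -21459/35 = -613.11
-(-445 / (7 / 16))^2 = -50694400 / 49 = -1034579.59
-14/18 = -7/9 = -0.78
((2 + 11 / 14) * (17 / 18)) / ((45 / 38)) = 4199 / 1890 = 2.22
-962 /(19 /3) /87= -962 /551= -1.75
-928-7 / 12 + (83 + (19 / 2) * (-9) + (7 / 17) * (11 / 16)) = -759533 / 816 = -930.80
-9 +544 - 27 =508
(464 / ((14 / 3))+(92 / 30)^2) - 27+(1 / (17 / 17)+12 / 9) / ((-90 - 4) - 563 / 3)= 21779698 / 266175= 81.82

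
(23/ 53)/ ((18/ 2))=23/ 477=0.05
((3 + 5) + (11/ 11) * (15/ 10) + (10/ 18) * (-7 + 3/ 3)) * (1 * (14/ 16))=5.40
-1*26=-26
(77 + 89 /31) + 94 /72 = 90593 /1116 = 81.18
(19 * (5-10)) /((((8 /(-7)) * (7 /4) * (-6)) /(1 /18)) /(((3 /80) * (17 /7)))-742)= -1615 /27706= -0.06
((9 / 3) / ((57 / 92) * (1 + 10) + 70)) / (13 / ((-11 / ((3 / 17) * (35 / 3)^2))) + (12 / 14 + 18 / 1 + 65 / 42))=-722568 / 147679099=-0.00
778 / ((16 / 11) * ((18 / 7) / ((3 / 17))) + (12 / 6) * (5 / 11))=29953 / 851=35.20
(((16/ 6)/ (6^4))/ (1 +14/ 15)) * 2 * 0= 0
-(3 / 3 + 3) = -4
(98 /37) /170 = 49 /3145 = 0.02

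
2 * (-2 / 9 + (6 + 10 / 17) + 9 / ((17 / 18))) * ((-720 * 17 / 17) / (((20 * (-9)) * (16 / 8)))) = 9728 / 153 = 63.58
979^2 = 958441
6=6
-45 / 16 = -2.81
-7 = -7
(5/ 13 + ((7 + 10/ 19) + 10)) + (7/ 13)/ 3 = 13405/ 741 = 18.09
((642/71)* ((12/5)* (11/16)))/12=3531/2840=1.24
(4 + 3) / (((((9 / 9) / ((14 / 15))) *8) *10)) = 0.08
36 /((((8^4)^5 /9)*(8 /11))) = 891 /2305843009213693952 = 0.00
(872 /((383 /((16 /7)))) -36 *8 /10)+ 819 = 10662391 /13405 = 795.40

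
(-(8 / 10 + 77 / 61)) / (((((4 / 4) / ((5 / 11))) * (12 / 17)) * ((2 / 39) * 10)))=-139009 / 53680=-2.59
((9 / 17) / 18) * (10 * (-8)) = -40 / 17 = -2.35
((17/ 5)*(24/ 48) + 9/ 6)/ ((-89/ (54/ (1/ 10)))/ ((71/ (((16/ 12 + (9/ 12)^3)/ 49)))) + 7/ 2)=1154248704/ 1262429527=0.91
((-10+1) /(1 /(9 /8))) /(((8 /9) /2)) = -729 /32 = -22.78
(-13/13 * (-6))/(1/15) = 90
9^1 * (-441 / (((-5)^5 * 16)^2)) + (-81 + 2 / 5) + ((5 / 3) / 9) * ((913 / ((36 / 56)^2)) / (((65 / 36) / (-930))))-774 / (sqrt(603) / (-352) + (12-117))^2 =-1420544049846157067430903594733597 / 6738578908694945032500000000 + 262557532160 * sqrt(67) / 23037876610922889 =-210807.66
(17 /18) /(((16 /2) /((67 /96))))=1139 /13824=0.08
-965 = -965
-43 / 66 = -0.65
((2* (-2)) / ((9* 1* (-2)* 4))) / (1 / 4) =2 / 9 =0.22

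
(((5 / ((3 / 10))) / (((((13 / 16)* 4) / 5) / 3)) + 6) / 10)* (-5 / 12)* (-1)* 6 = 539 / 26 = 20.73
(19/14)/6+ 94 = 7915/84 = 94.23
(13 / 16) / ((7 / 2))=13 / 56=0.23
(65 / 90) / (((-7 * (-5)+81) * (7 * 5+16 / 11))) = 143 / 837288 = 0.00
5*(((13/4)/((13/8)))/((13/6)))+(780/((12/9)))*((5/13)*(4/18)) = 54.62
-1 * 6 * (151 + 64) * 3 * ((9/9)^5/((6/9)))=-5805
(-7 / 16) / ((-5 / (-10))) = -7 / 8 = -0.88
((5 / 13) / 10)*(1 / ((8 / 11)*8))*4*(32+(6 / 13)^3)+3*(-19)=-56.15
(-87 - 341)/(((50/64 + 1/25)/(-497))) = 170172800/657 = 259014.92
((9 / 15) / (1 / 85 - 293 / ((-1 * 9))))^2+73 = 45311850589 / 620707396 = 73.00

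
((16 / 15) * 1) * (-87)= -464 / 5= -92.80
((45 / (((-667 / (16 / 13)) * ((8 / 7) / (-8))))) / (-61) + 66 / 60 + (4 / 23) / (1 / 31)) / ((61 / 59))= 2022763139 / 322647910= 6.27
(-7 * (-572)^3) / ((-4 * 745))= -327511184 / 745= -439612.33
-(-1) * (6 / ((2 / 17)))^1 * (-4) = -204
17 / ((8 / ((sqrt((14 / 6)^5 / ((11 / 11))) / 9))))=833*sqrt(21) / 1944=1.96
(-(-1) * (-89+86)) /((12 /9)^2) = -27 /16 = -1.69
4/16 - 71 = -283/4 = -70.75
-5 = -5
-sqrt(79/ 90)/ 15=-sqrt(790)/ 450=-0.06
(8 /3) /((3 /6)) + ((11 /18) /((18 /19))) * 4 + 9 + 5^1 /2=3145 /162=19.41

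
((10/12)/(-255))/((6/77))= -0.04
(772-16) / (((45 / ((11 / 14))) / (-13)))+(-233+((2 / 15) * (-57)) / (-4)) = -4027 / 10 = -402.70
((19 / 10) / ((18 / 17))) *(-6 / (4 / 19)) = -6137 / 120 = -51.14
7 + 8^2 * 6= 391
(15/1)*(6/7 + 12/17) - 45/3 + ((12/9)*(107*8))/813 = 9.85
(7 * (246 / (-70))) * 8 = -984 / 5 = -196.80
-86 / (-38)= 43 / 19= 2.26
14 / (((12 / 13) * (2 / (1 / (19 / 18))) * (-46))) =-273 / 1748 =-0.16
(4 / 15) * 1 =4 / 15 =0.27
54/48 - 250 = -1991/8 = -248.88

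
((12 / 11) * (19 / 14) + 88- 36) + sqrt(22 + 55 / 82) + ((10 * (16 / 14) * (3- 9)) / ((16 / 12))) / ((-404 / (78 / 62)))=13 * sqrt(902) / 82 + 12932068 / 241087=58.40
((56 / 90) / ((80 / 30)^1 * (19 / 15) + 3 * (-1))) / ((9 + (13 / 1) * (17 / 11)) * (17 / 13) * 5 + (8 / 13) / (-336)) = 168168 / 19420613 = 0.01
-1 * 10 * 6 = -60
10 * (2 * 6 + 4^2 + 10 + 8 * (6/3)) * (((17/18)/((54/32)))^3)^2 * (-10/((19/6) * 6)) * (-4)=5062015110348800/144886352214753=34.94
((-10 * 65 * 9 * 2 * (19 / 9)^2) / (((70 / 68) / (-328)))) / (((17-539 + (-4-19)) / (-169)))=35379363136 / 6867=5152084.34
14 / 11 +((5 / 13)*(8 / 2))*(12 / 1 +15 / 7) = 23054 / 1001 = 23.03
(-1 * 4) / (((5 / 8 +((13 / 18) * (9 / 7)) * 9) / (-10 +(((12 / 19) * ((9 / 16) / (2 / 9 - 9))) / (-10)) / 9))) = 16810444 / 3775015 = 4.45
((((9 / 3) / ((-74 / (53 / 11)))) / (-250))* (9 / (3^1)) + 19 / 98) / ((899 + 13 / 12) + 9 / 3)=5869869 / 27015286375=0.00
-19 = -19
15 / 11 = 1.36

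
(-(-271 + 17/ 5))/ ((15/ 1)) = 446/ 25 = 17.84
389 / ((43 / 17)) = 6613 / 43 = 153.79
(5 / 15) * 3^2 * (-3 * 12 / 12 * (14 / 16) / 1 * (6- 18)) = 189 / 2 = 94.50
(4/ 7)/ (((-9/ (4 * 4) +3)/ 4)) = 256/ 273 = 0.94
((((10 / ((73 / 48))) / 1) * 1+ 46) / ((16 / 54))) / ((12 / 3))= 51813 / 1168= 44.36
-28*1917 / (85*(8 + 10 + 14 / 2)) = -53676 / 2125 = -25.26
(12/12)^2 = 1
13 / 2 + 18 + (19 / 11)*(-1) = 501 / 22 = 22.77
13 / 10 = 1.30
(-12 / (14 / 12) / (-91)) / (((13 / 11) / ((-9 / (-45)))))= 792 / 41405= 0.02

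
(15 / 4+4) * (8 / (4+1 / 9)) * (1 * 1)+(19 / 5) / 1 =3493 / 185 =18.88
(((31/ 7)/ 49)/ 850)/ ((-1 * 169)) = -0.00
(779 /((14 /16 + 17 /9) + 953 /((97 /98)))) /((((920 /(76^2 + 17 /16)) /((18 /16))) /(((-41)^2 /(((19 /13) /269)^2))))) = 55646000006699724219 /171460900480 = 324540462.87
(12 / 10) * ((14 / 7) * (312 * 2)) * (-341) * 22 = -56174976 / 5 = -11234995.20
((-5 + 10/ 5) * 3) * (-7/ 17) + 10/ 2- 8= 0.71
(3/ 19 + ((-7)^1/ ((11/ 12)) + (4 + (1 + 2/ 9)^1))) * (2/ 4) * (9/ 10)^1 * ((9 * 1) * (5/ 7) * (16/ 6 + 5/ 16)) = -41379/ 2128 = -19.45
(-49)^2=2401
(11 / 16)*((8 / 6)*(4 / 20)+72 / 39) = 1133 / 780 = 1.45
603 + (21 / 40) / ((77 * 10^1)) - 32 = 571.00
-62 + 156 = 94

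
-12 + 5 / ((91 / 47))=-857 / 91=-9.42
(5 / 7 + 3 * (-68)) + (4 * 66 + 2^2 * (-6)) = 257 / 7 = 36.71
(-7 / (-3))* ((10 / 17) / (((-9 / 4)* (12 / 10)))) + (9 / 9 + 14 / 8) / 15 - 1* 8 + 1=-201731 / 27540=-7.33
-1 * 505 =-505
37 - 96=-59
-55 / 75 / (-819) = 11 / 12285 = 0.00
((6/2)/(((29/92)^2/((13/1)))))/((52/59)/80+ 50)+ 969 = 16160306119/16543311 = 976.85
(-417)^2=173889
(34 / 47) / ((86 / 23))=391 / 2021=0.19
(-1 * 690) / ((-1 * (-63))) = -230 / 21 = -10.95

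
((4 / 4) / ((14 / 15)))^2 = 225 / 196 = 1.15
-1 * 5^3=-125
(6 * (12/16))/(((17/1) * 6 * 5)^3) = 1/29478000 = 0.00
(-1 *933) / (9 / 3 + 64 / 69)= -64377 / 271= -237.55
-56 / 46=-1.22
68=68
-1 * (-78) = 78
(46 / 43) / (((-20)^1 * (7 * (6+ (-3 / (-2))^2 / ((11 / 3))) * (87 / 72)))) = -4048 / 4233565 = -0.00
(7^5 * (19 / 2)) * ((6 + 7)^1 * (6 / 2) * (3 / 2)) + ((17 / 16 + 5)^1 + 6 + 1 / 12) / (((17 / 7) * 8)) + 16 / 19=1158519868675 / 124032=9340491.72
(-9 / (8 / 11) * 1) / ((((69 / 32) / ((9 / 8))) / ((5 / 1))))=-1485 / 46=-32.28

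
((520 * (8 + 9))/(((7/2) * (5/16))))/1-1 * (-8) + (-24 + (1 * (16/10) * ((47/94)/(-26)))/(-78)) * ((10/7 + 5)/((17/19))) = 159235913/20111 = 7917.85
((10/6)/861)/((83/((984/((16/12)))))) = 10/581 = 0.02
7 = 7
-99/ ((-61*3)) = 33/ 61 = 0.54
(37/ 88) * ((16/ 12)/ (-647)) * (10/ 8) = -185/ 170808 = -0.00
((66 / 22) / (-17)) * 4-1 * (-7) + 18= 413 / 17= 24.29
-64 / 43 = -1.49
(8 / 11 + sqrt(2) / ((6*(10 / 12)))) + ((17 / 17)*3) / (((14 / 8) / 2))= sqrt(2) / 5 + 320 / 77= 4.44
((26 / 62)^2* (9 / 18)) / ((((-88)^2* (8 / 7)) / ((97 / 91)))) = 1261 / 119071744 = 0.00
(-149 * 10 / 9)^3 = -3307949000 / 729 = -4537652.95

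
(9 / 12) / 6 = 1 / 8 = 0.12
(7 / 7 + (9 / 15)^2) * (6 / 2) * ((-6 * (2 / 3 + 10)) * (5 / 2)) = -3264 / 5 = -652.80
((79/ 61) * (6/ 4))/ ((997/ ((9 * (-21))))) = -44793/ 121634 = -0.37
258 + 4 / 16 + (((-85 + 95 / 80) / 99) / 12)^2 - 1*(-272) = 2365225657 / 4460544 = 530.25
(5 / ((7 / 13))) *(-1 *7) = -65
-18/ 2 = -9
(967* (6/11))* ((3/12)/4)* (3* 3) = 296.69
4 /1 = 4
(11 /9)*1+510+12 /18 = 4607 /9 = 511.89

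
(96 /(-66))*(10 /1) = -160 /11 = -14.55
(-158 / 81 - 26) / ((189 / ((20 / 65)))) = -9056 / 199017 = -0.05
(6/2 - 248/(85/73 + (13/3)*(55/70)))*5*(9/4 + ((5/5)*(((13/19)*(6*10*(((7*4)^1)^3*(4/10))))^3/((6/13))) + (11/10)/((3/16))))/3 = -10000893826026121763141628491/1153052772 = -8673405128439448184.37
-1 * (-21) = 21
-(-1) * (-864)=-864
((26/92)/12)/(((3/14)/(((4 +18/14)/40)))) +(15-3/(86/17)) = 20538523/1424160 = 14.42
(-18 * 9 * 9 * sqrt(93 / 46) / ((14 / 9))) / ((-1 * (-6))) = -2187 * sqrt(4278) / 644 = -222.12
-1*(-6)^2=-36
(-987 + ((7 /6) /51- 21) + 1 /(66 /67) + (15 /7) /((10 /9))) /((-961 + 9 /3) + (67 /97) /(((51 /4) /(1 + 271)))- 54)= 2297017909 /2279262216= 1.01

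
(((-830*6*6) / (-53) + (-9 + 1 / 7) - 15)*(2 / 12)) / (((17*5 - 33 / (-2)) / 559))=111972731 / 225939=495.59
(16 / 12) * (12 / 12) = 4 / 3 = 1.33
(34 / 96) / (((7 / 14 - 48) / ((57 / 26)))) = -17 / 1040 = -0.02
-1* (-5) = 5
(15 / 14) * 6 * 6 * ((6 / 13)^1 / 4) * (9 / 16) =3645 / 1456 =2.50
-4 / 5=-0.80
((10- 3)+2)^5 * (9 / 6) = 177147 / 2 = 88573.50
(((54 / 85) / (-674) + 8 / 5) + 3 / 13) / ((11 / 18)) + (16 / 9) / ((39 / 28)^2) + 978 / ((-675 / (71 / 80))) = 2264267428873 / 862667091000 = 2.62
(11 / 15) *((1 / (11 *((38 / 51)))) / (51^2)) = 1 / 29070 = 0.00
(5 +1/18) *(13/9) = 1183/162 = 7.30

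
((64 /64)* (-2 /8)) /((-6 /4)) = 1 /6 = 0.17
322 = 322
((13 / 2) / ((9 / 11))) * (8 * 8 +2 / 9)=41327 / 81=510.21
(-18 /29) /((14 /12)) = -108 /203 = -0.53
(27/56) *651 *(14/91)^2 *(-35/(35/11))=-27621/338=-81.72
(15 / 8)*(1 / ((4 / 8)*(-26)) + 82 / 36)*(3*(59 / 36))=151925 / 7488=20.29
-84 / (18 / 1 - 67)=12 / 7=1.71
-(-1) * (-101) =-101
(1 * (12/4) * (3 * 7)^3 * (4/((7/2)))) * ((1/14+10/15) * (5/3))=39060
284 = 284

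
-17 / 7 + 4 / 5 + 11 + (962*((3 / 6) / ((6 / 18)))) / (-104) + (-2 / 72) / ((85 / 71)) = -193927 / 42840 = -4.53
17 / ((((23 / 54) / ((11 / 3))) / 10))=33660 / 23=1463.48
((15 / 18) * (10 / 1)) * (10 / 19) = 250 / 57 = 4.39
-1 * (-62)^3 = 238328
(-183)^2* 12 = 401868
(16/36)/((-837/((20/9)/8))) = -10/67797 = -0.00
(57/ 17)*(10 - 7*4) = -1026/ 17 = -60.35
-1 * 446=-446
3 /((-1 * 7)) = -3 /7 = -0.43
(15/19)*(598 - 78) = 7800/19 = 410.53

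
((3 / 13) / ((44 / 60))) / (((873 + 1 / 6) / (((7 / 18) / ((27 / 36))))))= 140 / 749177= 0.00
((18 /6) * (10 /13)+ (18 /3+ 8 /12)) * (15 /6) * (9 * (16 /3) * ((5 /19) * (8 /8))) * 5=350000 /247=1417.00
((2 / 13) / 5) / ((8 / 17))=17 / 260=0.07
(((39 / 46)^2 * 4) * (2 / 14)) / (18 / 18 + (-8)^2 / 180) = 68445 / 225883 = 0.30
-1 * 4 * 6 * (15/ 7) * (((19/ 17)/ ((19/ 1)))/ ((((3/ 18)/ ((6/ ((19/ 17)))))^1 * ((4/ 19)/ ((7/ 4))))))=-810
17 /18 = 0.94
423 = 423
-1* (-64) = 64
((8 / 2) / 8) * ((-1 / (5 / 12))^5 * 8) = -995328 / 3125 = -318.50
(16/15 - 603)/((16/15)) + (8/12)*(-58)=-28943/48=-602.98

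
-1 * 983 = -983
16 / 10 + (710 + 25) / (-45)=-221 / 15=-14.73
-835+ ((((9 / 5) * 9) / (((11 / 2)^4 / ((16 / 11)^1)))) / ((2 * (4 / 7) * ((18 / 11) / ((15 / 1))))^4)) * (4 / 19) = -10868835 / 13376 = -812.56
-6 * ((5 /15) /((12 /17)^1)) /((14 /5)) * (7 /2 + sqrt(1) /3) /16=-1955 /8064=-0.24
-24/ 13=-1.85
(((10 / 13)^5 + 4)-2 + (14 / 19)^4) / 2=62035120997 / 48387275053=1.28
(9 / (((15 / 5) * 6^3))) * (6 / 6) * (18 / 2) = 1 / 8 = 0.12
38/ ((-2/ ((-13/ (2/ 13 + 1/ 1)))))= 3211/ 15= 214.07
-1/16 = -0.06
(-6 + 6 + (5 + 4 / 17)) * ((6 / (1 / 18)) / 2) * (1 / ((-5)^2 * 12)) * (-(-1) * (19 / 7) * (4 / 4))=15219 / 5950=2.56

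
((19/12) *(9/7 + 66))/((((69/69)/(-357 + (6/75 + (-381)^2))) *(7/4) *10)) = 5399382133/6125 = 881531.78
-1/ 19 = -0.05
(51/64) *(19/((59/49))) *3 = 37.72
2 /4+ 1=3 /2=1.50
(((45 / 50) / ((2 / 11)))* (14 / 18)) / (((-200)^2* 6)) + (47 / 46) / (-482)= -55973189 / 26606400000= -0.00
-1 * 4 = -4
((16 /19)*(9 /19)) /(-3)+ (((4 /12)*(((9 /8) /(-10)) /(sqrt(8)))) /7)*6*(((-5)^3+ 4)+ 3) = -48 /361+ 531*sqrt(2) /560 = 1.21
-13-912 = -925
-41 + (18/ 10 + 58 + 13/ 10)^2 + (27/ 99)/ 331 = 1344333961/ 364100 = 3692.21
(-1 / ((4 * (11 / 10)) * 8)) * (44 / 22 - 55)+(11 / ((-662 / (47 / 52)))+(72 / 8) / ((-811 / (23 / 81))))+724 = 4010304215963 / 5527737072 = 725.49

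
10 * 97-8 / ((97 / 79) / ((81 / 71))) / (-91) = 607966682 / 626717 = 970.08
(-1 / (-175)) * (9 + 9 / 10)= 99 / 1750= 0.06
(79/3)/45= 79/135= 0.59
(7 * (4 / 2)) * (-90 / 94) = -630 / 47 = -13.40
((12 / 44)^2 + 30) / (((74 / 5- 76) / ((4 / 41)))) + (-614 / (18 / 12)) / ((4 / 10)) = -1023.38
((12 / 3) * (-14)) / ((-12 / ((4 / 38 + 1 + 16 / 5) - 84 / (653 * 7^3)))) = 26171266 / 1302735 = 20.09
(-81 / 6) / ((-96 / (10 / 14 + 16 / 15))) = 561 / 2240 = 0.25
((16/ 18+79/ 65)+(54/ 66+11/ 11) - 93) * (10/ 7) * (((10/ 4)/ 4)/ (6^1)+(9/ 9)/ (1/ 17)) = -235304347/ 108108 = -2176.57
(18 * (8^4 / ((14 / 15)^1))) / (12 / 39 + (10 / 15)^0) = 7188480 / 119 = 60407.39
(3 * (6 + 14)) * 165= 9900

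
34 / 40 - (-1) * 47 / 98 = 1303 / 980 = 1.33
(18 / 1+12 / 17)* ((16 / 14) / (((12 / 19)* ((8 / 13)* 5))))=13091 / 1190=11.00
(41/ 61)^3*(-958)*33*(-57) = 124195504158/ 226981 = 547162.56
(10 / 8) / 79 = 5 / 316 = 0.02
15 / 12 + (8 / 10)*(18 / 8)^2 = 53 / 10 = 5.30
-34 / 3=-11.33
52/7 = 7.43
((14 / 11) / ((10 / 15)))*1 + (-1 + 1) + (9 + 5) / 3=217 / 33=6.58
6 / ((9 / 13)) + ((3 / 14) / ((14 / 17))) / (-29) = 8.66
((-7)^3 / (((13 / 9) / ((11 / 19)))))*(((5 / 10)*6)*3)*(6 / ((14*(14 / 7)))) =-265.14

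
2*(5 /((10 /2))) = 2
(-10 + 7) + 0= -3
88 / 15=5.87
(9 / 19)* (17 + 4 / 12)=156 / 19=8.21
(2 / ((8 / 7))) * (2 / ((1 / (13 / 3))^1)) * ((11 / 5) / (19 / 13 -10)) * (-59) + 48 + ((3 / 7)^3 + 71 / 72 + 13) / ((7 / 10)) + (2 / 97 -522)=-346399792037 / 1551094020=-223.33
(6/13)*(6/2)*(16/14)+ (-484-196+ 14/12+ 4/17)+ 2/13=-6282631/9282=-676.86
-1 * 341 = -341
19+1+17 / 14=297 / 14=21.21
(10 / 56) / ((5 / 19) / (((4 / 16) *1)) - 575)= -19 / 61068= -0.00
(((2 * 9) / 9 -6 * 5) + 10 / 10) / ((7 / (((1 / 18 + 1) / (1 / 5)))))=-285 / 14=-20.36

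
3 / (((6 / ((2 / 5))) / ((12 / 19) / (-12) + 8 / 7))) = 29 / 133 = 0.22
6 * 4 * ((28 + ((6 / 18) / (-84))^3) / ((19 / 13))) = 5825094899 / 12669048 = 459.79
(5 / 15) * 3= 1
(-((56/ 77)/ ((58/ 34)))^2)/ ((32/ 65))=-37570/ 101761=-0.37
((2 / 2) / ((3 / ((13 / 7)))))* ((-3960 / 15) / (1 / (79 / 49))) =-90376 / 343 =-263.49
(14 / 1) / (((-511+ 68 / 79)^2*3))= 87374 / 4872511803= 0.00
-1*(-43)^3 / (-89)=-79507 / 89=-893.34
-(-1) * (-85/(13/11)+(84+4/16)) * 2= 641/26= 24.65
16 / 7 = 2.29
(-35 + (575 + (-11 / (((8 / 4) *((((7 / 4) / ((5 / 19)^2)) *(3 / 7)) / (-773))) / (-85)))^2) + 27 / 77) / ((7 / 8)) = 804457567041640984 / 632187171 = 1272499038.17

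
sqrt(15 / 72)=0.46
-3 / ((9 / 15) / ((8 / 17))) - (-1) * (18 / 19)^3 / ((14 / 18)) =-1028224 / 816221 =-1.26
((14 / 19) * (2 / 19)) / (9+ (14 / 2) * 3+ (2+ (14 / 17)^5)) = 9938999 / 4149085632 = 0.00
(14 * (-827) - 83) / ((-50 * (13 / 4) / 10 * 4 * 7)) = 897 / 35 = 25.63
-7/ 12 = -0.58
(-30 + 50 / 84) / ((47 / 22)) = -13585 / 987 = -13.76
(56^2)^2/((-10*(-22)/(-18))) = -44255232/55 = -804640.58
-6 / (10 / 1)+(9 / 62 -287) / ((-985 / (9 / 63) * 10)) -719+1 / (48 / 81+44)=-944803491 / 1313005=-719.57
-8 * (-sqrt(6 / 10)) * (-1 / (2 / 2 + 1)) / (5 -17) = sqrt(15) / 15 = 0.26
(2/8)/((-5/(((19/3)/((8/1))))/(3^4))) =-513/160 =-3.21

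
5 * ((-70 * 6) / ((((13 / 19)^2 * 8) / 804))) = -76189050 / 169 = -450822.78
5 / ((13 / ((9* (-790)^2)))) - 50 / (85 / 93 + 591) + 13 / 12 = 1159497203107 / 536718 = 2160347.15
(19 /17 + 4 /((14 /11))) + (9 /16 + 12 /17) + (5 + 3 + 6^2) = 94303 /1904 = 49.53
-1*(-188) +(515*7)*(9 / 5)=6677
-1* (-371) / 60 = 371 / 60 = 6.18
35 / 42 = 5 / 6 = 0.83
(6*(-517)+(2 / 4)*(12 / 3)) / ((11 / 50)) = -155000 / 11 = -14090.91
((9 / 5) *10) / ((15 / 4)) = 4.80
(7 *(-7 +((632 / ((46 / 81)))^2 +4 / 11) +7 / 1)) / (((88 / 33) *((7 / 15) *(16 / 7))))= 567528372495 / 186208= 3047819.49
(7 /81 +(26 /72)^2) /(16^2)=281 /331776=0.00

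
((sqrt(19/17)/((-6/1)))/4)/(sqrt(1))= -sqrt(323)/408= -0.04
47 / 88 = 0.53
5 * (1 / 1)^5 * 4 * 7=140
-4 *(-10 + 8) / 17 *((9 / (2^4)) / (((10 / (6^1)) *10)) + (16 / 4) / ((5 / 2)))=1307 / 1700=0.77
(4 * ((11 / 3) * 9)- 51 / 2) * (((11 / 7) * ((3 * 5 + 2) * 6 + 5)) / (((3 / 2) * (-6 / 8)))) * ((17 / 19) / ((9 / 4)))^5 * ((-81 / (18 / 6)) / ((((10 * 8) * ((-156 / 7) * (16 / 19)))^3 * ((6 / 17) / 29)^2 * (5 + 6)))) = -128462583515866229 / 165738535294205952000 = -0.00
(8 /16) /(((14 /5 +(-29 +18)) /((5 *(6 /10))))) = -15 /82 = -0.18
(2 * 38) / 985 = 0.08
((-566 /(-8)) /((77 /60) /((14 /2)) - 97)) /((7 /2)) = -0.21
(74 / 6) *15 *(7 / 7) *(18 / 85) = 666 / 17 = 39.18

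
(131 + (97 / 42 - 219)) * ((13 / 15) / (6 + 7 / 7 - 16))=46787 / 5670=8.25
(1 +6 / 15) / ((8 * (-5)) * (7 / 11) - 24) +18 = 48883 / 2720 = 17.97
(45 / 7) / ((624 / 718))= 7.40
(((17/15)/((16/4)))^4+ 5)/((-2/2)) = -64883521/12960000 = -5.01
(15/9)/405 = 1/243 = 0.00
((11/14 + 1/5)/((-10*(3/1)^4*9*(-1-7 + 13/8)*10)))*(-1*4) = -92/10843875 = -0.00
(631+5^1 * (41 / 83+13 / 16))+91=967491 / 1328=728.53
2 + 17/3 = 7.67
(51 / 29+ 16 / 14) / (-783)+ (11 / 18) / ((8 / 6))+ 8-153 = -183802739 / 1271592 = -144.55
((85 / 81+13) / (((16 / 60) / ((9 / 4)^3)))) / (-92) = -76815 / 11776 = -6.52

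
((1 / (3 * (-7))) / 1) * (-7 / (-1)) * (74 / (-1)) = 74 / 3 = 24.67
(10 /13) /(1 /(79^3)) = 4930390 /13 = 379260.77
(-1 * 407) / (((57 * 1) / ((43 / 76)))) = -17501 / 4332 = -4.04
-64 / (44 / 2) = -32 / 11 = -2.91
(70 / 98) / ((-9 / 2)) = -10 / 63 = -0.16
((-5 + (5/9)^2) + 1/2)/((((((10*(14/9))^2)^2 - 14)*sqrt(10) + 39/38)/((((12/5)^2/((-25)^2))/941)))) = 38503971835056/31317956791879511749304046875 - 2196153904386036672*sqrt(10)/31317956791879511749304046875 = -0.00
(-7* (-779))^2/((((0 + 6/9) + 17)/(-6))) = -10098750.23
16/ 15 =1.07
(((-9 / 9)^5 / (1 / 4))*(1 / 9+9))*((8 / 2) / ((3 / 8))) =-10496 / 27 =-388.74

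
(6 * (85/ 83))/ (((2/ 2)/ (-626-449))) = -548250/ 83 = -6605.42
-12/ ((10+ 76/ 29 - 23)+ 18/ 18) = 87/ 68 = 1.28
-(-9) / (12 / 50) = 75 / 2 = 37.50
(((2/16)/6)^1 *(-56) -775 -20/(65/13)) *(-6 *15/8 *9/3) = 26330.62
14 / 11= 1.27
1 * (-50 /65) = -10 /13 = -0.77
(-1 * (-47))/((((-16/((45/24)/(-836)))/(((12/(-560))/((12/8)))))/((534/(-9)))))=4183/749056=0.01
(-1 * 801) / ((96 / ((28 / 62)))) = -1869 / 496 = -3.77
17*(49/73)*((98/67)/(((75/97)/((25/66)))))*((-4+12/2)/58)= 3959249/14042061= 0.28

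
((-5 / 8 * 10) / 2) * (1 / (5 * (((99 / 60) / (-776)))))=9700 / 33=293.94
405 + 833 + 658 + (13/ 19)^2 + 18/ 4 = 1372499/ 722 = 1900.97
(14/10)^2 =49/25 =1.96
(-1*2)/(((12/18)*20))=-0.15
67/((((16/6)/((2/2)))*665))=201/5320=0.04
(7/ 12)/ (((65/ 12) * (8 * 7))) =1/ 520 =0.00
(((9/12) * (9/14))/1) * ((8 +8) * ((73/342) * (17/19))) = 3723/2527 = 1.47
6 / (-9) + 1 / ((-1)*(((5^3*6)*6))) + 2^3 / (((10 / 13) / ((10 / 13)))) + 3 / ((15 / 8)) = 40199 / 4500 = 8.93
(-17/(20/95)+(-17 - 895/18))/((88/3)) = -5309/1056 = -5.03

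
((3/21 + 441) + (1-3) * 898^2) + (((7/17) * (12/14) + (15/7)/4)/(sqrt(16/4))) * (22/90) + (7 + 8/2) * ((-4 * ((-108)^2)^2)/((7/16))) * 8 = -521042294810683/4760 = -109462666977.03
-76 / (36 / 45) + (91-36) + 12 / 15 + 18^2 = 1424 / 5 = 284.80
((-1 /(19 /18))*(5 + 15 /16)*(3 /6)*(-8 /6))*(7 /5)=21 /4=5.25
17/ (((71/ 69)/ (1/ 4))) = 1173/ 284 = 4.13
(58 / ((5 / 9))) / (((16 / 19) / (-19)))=-94221 / 40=-2355.52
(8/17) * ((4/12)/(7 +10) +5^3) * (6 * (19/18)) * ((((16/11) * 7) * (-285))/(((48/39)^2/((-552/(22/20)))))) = 12525586964800/34969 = 358191168.31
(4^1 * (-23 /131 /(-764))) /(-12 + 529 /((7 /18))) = 161 /236148198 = 0.00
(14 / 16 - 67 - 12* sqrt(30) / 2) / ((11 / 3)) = -1587 / 88 - 18* sqrt(30) / 11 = -27.00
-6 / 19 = -0.32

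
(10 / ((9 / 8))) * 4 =320 / 9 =35.56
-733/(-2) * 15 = 10995/2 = 5497.50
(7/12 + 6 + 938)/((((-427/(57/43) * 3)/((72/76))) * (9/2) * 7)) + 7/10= 2585717/3855810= 0.67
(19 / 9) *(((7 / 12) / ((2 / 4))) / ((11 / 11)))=133 / 54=2.46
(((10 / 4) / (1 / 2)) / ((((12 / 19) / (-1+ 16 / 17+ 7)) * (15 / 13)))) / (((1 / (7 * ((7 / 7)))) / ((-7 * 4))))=-1428154 / 153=-9334.34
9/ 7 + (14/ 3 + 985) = 20810/ 21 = 990.95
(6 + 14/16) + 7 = 111/8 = 13.88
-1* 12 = -12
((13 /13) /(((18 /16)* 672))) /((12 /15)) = 5 /3024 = 0.00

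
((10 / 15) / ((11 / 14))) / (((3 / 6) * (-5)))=-56 / 165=-0.34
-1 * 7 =-7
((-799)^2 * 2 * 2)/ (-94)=-27166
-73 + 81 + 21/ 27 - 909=-8102/ 9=-900.22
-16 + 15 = -1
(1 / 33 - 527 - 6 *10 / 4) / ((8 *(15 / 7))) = -25039 / 792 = -31.61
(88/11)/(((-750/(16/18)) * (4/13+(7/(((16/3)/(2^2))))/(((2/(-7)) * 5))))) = 3328/1181925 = 0.00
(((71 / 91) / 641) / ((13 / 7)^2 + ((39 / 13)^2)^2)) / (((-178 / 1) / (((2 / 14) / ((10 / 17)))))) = -1207 / 61377878120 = -0.00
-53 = -53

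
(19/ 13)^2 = 361/ 169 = 2.14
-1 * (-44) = 44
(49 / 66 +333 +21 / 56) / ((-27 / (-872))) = 9614563 / 891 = 10790.76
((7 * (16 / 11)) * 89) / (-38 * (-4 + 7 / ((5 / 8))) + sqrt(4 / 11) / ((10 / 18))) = -378784 / 114363-4984 * sqrt(11) / 1257993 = -3.33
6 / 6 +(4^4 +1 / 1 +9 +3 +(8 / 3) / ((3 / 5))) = 2470 / 9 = 274.44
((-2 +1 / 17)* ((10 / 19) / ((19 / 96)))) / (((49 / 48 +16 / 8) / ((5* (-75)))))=114048000 / 177973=640.82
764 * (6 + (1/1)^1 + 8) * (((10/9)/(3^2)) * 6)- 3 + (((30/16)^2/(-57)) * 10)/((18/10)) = 46432909/5472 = 8485.55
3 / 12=1 / 4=0.25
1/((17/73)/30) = 2190/17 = 128.82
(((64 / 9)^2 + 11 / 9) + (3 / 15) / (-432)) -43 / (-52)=4432421 / 84240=52.62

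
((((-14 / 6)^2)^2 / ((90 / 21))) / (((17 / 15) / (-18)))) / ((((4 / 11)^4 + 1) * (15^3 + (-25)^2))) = -246071287 / 9116964000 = -0.03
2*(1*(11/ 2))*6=66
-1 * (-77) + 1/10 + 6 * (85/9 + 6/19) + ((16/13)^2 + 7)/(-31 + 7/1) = 52136347/385320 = 135.31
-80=-80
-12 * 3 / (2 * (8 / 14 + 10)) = -63 / 37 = -1.70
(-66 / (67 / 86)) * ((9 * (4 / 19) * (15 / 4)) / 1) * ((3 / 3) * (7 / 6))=-893970 / 1273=-702.25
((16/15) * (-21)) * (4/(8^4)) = -7/320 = -0.02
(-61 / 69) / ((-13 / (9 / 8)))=183 / 2392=0.08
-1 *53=-53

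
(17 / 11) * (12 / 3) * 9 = 612 / 11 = 55.64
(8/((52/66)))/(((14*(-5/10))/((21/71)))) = -396/923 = -0.43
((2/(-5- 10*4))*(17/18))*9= -17/45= -0.38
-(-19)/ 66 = 19/ 66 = 0.29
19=19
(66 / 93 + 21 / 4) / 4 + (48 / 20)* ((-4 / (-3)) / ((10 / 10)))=11631 / 2480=4.69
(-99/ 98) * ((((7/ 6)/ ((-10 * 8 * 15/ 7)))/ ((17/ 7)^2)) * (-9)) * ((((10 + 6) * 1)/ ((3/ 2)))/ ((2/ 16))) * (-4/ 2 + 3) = -6468/ 7225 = -0.90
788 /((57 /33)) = 8668 /19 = 456.21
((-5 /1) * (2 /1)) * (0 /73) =0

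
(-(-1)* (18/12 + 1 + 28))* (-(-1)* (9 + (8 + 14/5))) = 6039/10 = 603.90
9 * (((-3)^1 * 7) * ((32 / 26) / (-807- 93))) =84 / 325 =0.26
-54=-54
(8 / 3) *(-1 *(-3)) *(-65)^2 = 33800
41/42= 0.98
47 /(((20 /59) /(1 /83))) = 2773 /1660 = 1.67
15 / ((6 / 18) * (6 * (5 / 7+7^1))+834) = 35 / 1982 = 0.02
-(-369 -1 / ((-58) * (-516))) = 11043433 / 29928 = 369.00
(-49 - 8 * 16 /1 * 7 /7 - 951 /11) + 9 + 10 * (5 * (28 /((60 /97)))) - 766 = 41015 /33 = 1242.88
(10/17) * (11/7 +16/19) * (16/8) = 6420/2261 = 2.84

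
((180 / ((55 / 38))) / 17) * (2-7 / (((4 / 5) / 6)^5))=-908960931 / 748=-1215188.41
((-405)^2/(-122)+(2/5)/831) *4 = -1363047262/253455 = -5377.87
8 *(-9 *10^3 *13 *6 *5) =-28080000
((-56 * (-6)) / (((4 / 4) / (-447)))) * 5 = -750960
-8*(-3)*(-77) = -1848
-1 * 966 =-966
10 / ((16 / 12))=15 / 2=7.50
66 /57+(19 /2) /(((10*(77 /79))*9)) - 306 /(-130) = 3.62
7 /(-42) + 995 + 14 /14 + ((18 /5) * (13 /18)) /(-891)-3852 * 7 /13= -124902203 /115830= -1078.32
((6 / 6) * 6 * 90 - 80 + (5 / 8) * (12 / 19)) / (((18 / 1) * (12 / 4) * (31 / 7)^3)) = 6000785 / 61131132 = 0.10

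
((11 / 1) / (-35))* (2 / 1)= -22 / 35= -0.63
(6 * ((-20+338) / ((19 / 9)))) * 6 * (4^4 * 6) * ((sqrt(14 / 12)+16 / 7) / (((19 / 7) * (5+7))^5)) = 1781542 * sqrt(42) / 47045881+24432576 / 47045881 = 0.76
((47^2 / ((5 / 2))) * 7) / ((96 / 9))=46389 / 80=579.86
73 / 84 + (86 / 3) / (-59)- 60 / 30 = -2671 / 1652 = -1.62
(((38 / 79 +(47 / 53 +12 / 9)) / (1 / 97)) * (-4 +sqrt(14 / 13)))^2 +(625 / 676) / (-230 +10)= 1833890185568823553 / 1564323425808 - 86651398230152 * sqrt(182) / 2051123373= 602394.30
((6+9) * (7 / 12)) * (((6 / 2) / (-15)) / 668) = -0.00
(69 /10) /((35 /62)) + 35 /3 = 12542 /525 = 23.89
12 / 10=6 / 5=1.20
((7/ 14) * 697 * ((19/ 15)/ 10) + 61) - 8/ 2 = 30343/ 300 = 101.14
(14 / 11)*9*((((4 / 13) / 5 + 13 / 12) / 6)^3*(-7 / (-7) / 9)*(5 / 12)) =4984853699 / 1353042662400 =0.00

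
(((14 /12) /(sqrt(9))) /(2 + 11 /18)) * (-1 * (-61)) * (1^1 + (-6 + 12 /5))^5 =-158542111 /146875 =-1079.44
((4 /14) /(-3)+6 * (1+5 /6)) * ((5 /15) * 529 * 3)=121141 /21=5768.62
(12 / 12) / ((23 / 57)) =57 / 23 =2.48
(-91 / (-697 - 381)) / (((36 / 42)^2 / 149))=13559 / 792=17.12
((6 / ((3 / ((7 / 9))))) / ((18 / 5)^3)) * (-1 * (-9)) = 875 / 2916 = 0.30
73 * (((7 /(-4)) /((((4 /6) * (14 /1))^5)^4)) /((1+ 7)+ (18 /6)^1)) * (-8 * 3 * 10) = 3818028919095 /34466348950323492746178854912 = 0.00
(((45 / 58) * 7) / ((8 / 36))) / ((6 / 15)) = 14175 / 232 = 61.10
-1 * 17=-17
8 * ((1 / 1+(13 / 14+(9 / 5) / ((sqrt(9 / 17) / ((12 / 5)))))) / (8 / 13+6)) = 702 / 301+1872 * sqrt(17) / 1075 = 9.51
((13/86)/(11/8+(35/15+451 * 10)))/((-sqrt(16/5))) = -3 * sqrt(5)/358319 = -0.00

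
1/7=0.14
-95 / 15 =-19 / 3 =-6.33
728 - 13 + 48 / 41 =29363 / 41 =716.17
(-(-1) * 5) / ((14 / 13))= 65 / 14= 4.64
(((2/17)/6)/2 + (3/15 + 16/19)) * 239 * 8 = 9744508/4845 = 2011.25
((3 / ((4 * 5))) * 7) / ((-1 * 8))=-21 / 160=-0.13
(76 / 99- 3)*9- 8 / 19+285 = 55278 / 209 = 264.49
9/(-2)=-9/2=-4.50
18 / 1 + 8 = 26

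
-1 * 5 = -5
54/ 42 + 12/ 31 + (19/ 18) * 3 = 6301/ 1302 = 4.84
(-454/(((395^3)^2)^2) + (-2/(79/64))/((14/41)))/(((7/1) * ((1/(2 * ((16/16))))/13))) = -12458771906599020471640843750082628/706905283337898807541652587890625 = -17.62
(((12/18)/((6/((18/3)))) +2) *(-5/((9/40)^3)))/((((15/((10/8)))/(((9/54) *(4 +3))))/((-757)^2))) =-1283629760000/19683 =-65215148.10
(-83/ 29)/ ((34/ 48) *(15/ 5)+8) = -664/ 2349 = -0.28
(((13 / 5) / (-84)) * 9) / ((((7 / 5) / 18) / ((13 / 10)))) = -4563 / 980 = -4.66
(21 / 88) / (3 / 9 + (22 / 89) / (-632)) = 63279 / 88286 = 0.72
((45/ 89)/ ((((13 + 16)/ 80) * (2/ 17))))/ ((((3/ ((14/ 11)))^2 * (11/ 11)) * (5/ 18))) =2399040/ 312301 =7.68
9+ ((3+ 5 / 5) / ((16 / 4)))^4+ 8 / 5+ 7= 93 / 5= 18.60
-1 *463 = -463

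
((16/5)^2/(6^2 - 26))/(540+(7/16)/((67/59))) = 137216/72411625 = 0.00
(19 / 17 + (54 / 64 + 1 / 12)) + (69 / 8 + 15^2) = 235.67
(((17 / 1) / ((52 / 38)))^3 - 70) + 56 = 33452203 / 17576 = 1903.29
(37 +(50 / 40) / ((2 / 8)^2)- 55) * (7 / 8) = 7 / 4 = 1.75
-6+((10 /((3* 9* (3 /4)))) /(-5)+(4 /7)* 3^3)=9.33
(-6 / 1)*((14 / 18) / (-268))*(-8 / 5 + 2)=7 / 1005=0.01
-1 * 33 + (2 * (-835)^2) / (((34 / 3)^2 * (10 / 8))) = 2500473 / 289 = 8652.16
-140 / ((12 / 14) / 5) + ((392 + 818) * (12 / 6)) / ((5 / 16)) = 20782 / 3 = 6927.33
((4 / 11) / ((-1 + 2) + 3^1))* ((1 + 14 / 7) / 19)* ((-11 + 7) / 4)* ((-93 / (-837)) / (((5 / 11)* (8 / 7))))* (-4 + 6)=-7 / 1140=-0.01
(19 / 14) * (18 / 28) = 171 / 196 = 0.87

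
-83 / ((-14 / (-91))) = -1079 / 2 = -539.50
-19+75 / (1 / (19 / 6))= 437 / 2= 218.50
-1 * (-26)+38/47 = 1260/47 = 26.81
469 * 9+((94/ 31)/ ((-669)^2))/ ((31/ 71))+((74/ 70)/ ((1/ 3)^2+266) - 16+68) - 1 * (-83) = 157049823987132043/ 36053645592825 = 4356.00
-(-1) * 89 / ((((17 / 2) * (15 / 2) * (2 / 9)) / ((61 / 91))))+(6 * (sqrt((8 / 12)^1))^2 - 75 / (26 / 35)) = -1434847 / 15470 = -92.75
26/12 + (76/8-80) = -205/3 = -68.33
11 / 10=1.10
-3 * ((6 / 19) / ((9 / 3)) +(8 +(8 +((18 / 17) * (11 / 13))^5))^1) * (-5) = 2506500102364470 / 10016476336919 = 250.24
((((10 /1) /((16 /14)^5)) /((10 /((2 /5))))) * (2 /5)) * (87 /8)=1462209 /1638400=0.89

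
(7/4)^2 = 49/16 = 3.06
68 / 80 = 17 / 20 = 0.85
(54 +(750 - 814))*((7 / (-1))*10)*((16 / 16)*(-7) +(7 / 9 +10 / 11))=-3719.19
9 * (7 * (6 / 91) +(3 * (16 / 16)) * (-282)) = -98928 / 13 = -7609.85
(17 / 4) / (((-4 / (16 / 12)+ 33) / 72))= 51 / 5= 10.20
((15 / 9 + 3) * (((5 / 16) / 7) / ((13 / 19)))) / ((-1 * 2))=-95 / 624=-0.15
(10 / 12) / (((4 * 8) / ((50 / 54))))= 125 / 5184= 0.02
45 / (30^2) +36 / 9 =81 / 20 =4.05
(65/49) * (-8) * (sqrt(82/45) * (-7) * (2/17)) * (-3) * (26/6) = -2704 * sqrt(410)/357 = -153.37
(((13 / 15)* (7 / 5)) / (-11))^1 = -91 / 825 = -0.11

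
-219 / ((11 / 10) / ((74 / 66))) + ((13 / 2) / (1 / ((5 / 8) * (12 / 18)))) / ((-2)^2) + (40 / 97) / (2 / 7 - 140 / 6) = -250774375 / 1126752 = -222.56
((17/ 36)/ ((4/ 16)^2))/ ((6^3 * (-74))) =-17/ 35964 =-0.00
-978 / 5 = -195.60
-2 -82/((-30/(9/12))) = 1/20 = 0.05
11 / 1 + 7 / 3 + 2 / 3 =14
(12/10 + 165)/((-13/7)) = -89.49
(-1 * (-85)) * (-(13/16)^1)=-1105/16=-69.06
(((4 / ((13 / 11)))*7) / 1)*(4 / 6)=616 / 39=15.79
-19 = -19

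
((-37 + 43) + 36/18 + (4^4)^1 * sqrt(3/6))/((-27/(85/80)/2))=-272 * sqrt(2)/27-17/27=-14.88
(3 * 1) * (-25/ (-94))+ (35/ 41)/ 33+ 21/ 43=7175717/ 5468826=1.31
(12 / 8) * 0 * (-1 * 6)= 0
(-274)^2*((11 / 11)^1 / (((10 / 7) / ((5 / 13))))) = 262766 / 13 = 20212.77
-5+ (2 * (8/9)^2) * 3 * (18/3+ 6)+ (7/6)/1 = 955/18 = 53.06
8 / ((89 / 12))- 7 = -527 / 89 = -5.92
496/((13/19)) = 9424/13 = 724.92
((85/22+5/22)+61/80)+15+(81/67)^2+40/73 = 6304685727/288373360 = 21.86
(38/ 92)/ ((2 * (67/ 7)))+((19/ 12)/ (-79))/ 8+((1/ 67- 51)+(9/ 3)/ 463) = -275744788217/ 5411055072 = -50.96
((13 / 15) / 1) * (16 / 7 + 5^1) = 221 / 35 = 6.31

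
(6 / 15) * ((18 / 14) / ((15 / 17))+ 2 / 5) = 26 / 35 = 0.74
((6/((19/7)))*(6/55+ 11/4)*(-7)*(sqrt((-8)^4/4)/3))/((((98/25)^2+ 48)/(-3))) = 46231500/2069309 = 22.34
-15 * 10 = -150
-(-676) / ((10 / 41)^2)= 284089 / 25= 11363.56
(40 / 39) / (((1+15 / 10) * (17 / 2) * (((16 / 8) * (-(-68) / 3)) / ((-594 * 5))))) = -11880 / 3757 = -3.16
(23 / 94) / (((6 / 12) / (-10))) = -230 / 47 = -4.89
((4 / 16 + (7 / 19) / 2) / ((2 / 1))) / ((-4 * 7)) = -33 / 4256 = -0.01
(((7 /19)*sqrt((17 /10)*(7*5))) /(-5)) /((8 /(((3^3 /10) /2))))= -189*sqrt(238) /30400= -0.10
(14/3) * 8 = 112/3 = 37.33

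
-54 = -54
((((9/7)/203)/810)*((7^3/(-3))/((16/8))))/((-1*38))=7/595080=0.00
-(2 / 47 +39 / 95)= -2023 / 4465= -0.45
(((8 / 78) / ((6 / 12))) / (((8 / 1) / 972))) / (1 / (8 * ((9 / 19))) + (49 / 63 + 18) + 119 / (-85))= 38880 / 27521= 1.41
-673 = -673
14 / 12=1.17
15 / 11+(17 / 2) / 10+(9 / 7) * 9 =21229 / 1540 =13.79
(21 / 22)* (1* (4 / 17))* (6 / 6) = 42 / 187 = 0.22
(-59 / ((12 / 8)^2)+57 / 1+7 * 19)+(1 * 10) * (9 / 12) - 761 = -10615 / 18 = -589.72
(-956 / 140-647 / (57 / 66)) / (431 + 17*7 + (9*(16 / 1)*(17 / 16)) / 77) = -5530041 / 4037785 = -1.37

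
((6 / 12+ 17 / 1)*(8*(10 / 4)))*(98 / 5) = 6860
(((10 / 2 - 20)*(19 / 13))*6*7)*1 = -920.77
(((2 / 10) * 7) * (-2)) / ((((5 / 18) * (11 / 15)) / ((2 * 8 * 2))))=-24192 / 55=-439.85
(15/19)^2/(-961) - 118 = -40936903/346921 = -118.00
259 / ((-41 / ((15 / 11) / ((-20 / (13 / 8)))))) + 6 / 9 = 59167 / 43296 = 1.37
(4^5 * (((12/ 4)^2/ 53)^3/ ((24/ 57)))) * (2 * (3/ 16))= 664848/ 148877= 4.47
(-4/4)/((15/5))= -1/3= -0.33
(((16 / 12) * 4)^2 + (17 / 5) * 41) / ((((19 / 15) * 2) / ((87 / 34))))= 219037 / 1292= 169.53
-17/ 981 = -0.02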